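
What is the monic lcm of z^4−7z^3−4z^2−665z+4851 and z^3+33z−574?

z^6+29z^4−1267z^3−132z^2−20573z+397782

Euclidean algorithm in ℚ[z]:
  z^4−7z^3−4z^2−665z+4851 = (z−7)(z^3+33z−574) + (−37z^2+140z+833)
  z^3+33z−574 = (−(1/37)z−140/1369)(−37z^2+140z+833) + ((95598/1369)z−669186/1369)
  −37z^2+140z+833 = (−(50653/95598)z−162911/95598)((95598/1369)z−669186/1369) + (0)
Last nonzero remainder: (95598/1369)z−669186/1369. Dividing through by 95598/1369 gives the monic gcd z−7.
Then lcm(f, g) = f·g / gcd(f, g); expanding and making the result monic gives the answer.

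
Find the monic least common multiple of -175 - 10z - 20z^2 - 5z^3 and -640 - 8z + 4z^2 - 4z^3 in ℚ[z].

1120 - 146z + 151z^2 + 10z^3 - 2z^4 + z^5

By polynomial division,
  -5z^3 - 20z^2 - 10z - 175 = (5/4)(-4z^3 + 4z^2 - 8z - 640) + (-25z^2 + 625)
  -4z^3 + 4z^2 - 8z - 640 = ((4/25)z - 4/25)(-25z^2 + 625) + (-108z - 540)
  -25z^2 + 625 = ((25/108)z - 125/108)(-108z - 540) + (0)
Last nonzero remainder: -108z - 540. Dividing through by -108 gives the monic gcd z + 5.
Then lcm(f, g) = f·g / gcd(f, g); expanding and making the result monic gives the answer.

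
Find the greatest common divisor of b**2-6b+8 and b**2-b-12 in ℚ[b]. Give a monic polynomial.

b-4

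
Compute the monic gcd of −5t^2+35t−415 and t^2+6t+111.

1

Euclidean algorithm in ℚ[t]:
  −5t^2+35t−415 = (−5)(t^2+6t+111) + (65t+140)
  t^2+6t+111 = ((1/65)t+10/169)(65t+140) + (17359/169)
  65t+140 = ((10985/17359)t+23660/17359)(17359/169) + (0)
The last nonzero remainder is the constant 17359/169, so the polynomials are coprime and gcd = 1.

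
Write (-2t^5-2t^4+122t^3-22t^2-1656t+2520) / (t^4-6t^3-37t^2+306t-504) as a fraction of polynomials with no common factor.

(-2t^2-6t+20)/(t-4)

Euclidean algorithm in ℚ[t]:
  -2t^5-2t^4+122t^3-22t^2-1656t+2520 = (-2t-14)(t^4-6t^3-37t^2+306t-504) + (-36t^3+72t^2+1620t-4536)
  t^4-6t^3-37t^2+306t-504 = (-(1/36)t+1/9)(-36t^3+72t^2+1620t-4536) + (0)
Last nonzero remainder: -36t^3+72t^2+1620t-4536. Dividing through by -36 gives the monic gcd t^3-2t^2-45t+126.
Cancel t^3-2t^2-45t+126 from numerator and denominator to get the reduced form.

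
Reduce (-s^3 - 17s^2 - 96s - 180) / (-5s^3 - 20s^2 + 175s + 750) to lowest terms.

(s^2 + 12s + 36)/(5s^2 - 5s - 150)

By polynomial division,
  -s^3 - 17s^2 - 96s - 180 = (1/5)(-5s^3 - 20s^2 + 175s + 750) + (-13s^2 - 131s - 330)
  -5s^3 - 20s^2 + 175s + 750 = ((5/13)s - 395/169)(-13s^2 - 131s - 330) + (-(720/169)s - 3600/169)
  -13s^2 - 131s - 330 = ((2197/720)s + 1859/120)(-(720/169)s - 3600/169) + (0)
Last nonzero remainder: -(720/169)s - 3600/169. Dividing through by -720/169 gives the monic gcd s + 5.
Cancel s + 5 from numerator and denominator to get the reduced form.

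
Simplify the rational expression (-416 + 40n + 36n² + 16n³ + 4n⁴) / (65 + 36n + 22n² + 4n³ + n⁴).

(-32 + 8n + 4n²)/(5 + 2n + n²)

By polynomial division,
  4n⁴ + 16n³ + 36n² + 40n - 416 = (4)(n⁴ + 4n³ + 22n² + 36n + 65) + (-52n² - 104n - 676)
  n⁴ + 4n³ + 22n² + 36n + 65 = (-(1/52)n² - (1/26)n - 5/52)(-52n² - 104n - 676) + (0)
Last nonzero remainder: -52n² - 104n - 676. Dividing through by -52 gives the monic gcd n² + 2n + 13.
Cancel n² + 2n + 13 from numerator and denominator to get the reduced form.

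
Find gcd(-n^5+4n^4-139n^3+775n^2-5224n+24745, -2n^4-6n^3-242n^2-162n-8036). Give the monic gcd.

By polynomial division,
  -n^5+4n^4-139n^3+775n^2-5224n+24745 = ((1/2)n-7/2)(-2n^4-6n^3-242n^2-162n-8036) + (-39n^3+9n^2-1773n-3381)
  -2n^4-6n^3-242n^2-162n-8036 = ((2/39)n+28/169)(-39n^3+9n^2-1773n-3381) + (-(25784/169)n^2+(51568/169)n-1263416/169)
  -39n^3+9n^2-1773n-3381 = ((6591/25784)n+11661/25784)(-(25784/169)n^2+(51568/169)n-1263416/169) + (0)
Last nonzero remainder: -(25784/169)n^2+(51568/169)n-1263416/169. Dividing through by -25784/169 gives the monic gcd n^2-2n+49.

n^2-2n+49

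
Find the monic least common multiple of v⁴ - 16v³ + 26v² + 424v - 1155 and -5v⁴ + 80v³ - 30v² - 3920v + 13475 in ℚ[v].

By polynomial division,
  v⁴ - 16v³ + 26v² + 424v - 1155 = (-1/5)(-5v⁴ + 80v³ - 30v² - 3920v + 13475) + (20v² - 360v + 1540)
  -5v⁴ + 80v³ - 30v² - 3920v + 13475 = (-(1/4)v² - (1/2)v + 35/4)(20v² - 360v + 1540) + (0)
Last nonzero remainder: 20v² - 360v + 1540. Dividing through by 20 gives the monic gcd v² - 18v + 77.
Then lcm(f, g) = f·g / gcd(f, g); expanding and making the result monic gives the answer.

v⁶ - 14v⁵ - 41v⁴ + 1036v³ - 1217v² - 17150v + 40425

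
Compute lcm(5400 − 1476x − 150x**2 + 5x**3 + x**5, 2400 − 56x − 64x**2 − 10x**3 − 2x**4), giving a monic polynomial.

−21600 + 11304x − 876x**2 − 170x**3 + 5x**4 − 4x**5 + x**6

Apply the Euclidean algorithm:
  x**5 + 5x**3 − 150x**2 − 1476x + 5400 = (−(1/2)x + 5/2)(−2x**4 − 10x**3 − 64x**2 − 56x + 2400) + (−2x**3 − 18x**2 − 136x − 600)
  −2x**4 − 10x**3 − 64x**2 − 56x + 2400 = (x − 4)(−2x**3 − 18x**2 − 136x − 600) + (0)
Last nonzero remainder: −2x**3 − 18x**2 − 136x − 600. Dividing through by −2 gives the monic gcd x**3 + 9x**2 + 68x + 300.
Then lcm(f, g) = f·g / gcd(f, g); expanding and making the result monic gives the answer.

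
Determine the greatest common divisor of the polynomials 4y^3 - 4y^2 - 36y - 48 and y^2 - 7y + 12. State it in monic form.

y - 4

By polynomial division,
  4y^3 - 4y^2 - 36y - 48 = (4y + 24)(y^2 - 7y + 12) + (84y - 336)
  y^2 - 7y + 12 = ((1/84)y - 1/28)(84y - 336) + (0)
Last nonzero remainder: 84y - 336. Dividing through by 84 gives the monic gcd y - 4.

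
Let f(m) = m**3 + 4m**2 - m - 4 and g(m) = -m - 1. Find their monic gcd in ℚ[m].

By polynomial division,
  m**3 + 4m**2 - m - 4 = (-m**2 - 3m + 4)(-m - 1) + (0)
Last nonzero remainder: -m - 1. Dividing through by -1 gives the monic gcd m + 1.

m + 1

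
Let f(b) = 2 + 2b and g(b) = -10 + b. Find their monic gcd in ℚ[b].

1

By polynomial division,
  2b + 2 = (2)(b - 10) + (22)
  b - 10 = ((1/22)b - 5/11)(22) + (0)
The last nonzero remainder is the constant 22, so the polynomials are coprime and gcd = 1.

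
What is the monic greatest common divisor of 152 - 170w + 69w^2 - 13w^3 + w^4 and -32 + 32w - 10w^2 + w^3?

By polynomial division,
  w^4 - 13w^3 + 69w^2 - 170w + 152 = (w - 3)(w^3 - 10w^2 + 32w - 32) + (7w^2 - 42w + 56)
  w^3 - 10w^2 + 32w - 32 = ((1/7)w - 4/7)(7w^2 - 42w + 56) + (0)
Last nonzero remainder: 7w^2 - 42w + 56. Dividing through by 7 gives the monic gcd w^2 - 6w + 8.

8 - 6w + w^2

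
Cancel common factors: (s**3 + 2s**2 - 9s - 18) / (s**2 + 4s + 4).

Apply the Euclidean algorithm:
  s**3 + 2s**2 - 9s - 18 = (s - 2)(s**2 + 4s + 4) + (-5s - 10)
  s**2 + 4s + 4 = (-(1/5)s - 2/5)(-5s - 10) + (0)
Last nonzero remainder: -5s - 10. Dividing through by -5 gives the monic gcd s + 2.
Cancel s + 2 from numerator and denominator to get the reduced form.

(s**2 - 9)/(s + 2)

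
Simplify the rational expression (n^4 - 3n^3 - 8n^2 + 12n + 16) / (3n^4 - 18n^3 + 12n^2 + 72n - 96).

(n + 1)/(3n - 6)

Apply the Euclidean algorithm:
  n^4 - 3n^3 - 8n^2 + 12n + 16 = (1/3)(3n^4 - 18n^3 + 12n^2 + 72n - 96) + (3n^3 - 12n^2 - 12n + 48)
  3n^4 - 18n^3 + 12n^2 + 72n - 96 = (n - 2)(3n^3 - 12n^2 - 12n + 48) + (0)
Last nonzero remainder: 3n^3 - 12n^2 - 12n + 48. Dividing through by 3 gives the monic gcd n^3 - 4n^2 - 4n + 16.
Cancel n^3 - 4n^2 - 4n + 16 from numerator and denominator to get the reduced form.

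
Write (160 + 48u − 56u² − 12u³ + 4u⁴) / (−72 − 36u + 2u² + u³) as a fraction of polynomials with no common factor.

(80 − 16u − 20u² + 4u³)/(−36 + u²)

Euclidean algorithm in ℚ[u]:
  4u⁴ − 12u³ − 56u² + 48u + 160 = (4u − 20)(u³ + 2u² − 36u − 72) + (128u² − 384u − 1280)
  u³ + 2u² − 36u − 72 = ((1/128)u + 5/128)(128u² − 384u − 1280) + (−11u − 22)
  128u² − 384u − 1280 = (−(128/11)u + 640/11)(−11u − 22) + (0)
Last nonzero remainder: −11u − 22. Dividing through by −11 gives the monic gcd u + 2.
Cancel u + 2 from numerator and denominator to get the reduced form.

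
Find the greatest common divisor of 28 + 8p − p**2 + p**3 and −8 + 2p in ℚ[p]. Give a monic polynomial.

1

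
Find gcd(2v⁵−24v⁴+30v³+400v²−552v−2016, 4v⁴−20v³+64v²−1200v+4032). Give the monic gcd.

Apply the Euclidean algorithm:
  2v⁵−24v⁴+30v³+400v²−552v−2016 = ((1/2)v−7/2)(4v⁴−20v³+64v²−1200v+4032) + (−72v³+1224v²−6768v+12096)
  4v⁴−20v³+64v²−1200v+4032 = (−(1/18)v−2/3)(−72v³+1224v²−6768v+12096) + (504v²−5040v+12096)
  −72v³+1224v²−6768v+12096 = (−(1/7)v+1)(504v²−5040v+12096) + (0)
Last nonzero remainder: 504v²−5040v+12096. Dividing through by 504 gives the monic gcd v²−10v+24.

v²−10v+24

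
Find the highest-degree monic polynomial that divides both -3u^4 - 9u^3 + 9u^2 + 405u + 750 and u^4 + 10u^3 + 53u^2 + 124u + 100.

Apply the Euclidean algorithm:
  -3u^4 - 9u^3 + 9u^2 + 405u + 750 = (-3)(u^4 + 10u^3 + 53u^2 + 124u + 100) + (21u^3 + 168u^2 + 777u + 1050)
  u^4 + 10u^3 + 53u^2 + 124u + 100 = ((1/21)u + 2/21)(21u^3 + 168u^2 + 777u + 1050) + (0)
Last nonzero remainder: 21u^3 + 168u^2 + 777u + 1050. Dividing through by 21 gives the monic gcd u^3 + 8u^2 + 37u + 50.

u^3 + 8u^2 + 37u + 50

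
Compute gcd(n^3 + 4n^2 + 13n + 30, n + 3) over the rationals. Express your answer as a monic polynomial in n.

n + 3

Repeated division with remainder:
  n^3 + 4n^2 + 13n + 30 = (n^2 + n + 10)(n + 3) + (0)
The last nonzero remainder n + 3 is already monic.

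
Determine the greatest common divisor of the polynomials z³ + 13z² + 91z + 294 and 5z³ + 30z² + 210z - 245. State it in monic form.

Euclidean algorithm in ℚ[z]:
  z³ + 13z² + 91z + 294 = (1/5)(5z³ + 30z² + 210z - 245) + (7z² + 49z + 343)
  5z³ + 30z² + 210z - 245 = ((5/7)z - 5/7)(7z² + 49z + 343) + (0)
Last nonzero remainder: 7z² + 49z + 343. Dividing through by 7 gives the monic gcd z² + 7z + 49.

z² + 7z + 49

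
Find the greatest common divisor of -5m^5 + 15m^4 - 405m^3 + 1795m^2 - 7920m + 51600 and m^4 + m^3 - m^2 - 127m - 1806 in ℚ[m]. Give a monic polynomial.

Apply the Euclidean algorithm:
  -5m^5 + 15m^4 - 405m^3 + 1795m^2 - 7920m + 51600 = (-5m + 20)(m^4 + m^3 - m^2 - 127m - 1806) + (-430m^3 + 1180m^2 - 14410m + 87720)
  m^4 + m^3 - m^2 - 127m - 1806 = (-(1/430)m - 161/18490)(-430m^3 + 1180m^2 - 14410m + 87720) + (-(44814/1849)m^2 - (89628/1849)m - 44814/43)
  -430m^3 + 1180m^2 - 14410m + 87720 = ((397535/22407)m - 628660/7469)(-(44814/1849)m^2 - (89628/1849)m - 44814/43) + (0)
Last nonzero remainder: -(44814/1849)m^2 - (89628/1849)m - 44814/43. Dividing through by -44814/1849 gives the monic gcd m^2 + 2m + 43.

m^2 + 2m + 43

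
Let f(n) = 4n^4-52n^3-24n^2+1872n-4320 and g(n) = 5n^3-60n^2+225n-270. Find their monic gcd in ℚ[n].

n^2-9n+18

Repeated division with remainder:
  4n^4-52n^3-24n^2+1872n-4320 = ((4/5)n-4/5)(5n^3-60n^2+225n-270) + (-252n^2+2268n-4536)
  5n^3-60n^2+225n-270 = (-(5/252)n+5/84)(-252n^2+2268n-4536) + (0)
Last nonzero remainder: -252n^2+2268n-4536. Dividing through by -252 gives the monic gcd n^2-9n+18.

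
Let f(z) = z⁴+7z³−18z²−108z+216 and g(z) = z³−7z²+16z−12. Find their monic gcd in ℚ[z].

Apply the Euclidean algorithm:
  z⁴+7z³−18z²−108z+216 = (z+14)(z³−7z²+16z−12) + (64z²−320z+384)
  z³−7z²+16z−12 = ((1/64)z−1/32)(64z²−320z+384) + (0)
Last nonzero remainder: 64z²−320z+384. Dividing through by 64 gives the monic gcd z²−5z+6.

z²−5z+6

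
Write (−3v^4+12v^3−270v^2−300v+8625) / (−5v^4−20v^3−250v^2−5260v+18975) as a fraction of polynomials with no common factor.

Euclidean algorithm in ℚ[v]:
  −3v^4+12v^3−270v^2−300v+8625 = (3/5)(−5v^4−20v^3−250v^2−5260v+18975) + (24v^3−120v^2+2856v−2760)
  −5v^4−20v^3−250v^2−5260v+18975 = (−(5/24)v−15/8)(24v^3−120v^2+2856v−2760) + (120v^2−480v+13800)
  24v^3−120v^2+2856v−2760 = ((1/5)v−1/5)(120v^2−480v+13800) + (0)
Last nonzero remainder: 120v^2−480v+13800. Dividing through by 120 gives the monic gcd v^2−4v+115.
Cancel v^2−4v+115 from numerator and denominator to get the reduced form.

(3v^2−75)/(5v^2+40v−165)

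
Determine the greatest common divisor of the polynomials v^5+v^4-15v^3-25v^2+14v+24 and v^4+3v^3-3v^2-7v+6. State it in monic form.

v^3+4v^2+v-6

Repeated division with remainder:
  v^5+v^4-15v^3-25v^2+14v+24 = (v-2)(v^4+3v^3-3v^2-7v+6) + (-6v^3-24v^2-6v+36)
  v^4+3v^3-3v^2-7v+6 = (-(1/6)v+1/6)(-6v^3-24v^2-6v+36) + (0)
Last nonzero remainder: -6v^3-24v^2-6v+36. Dividing through by -6 gives the monic gcd v^3+4v^2+v-6.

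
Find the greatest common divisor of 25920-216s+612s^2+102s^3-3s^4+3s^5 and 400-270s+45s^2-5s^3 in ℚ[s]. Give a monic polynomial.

40-7s+s^2

Repeated division with remainder:
  3s^5-3s^4+102s^3+612s^2-216s+25920 = (-(3/5)s^2-(24/5)s-156/5)(-5s^3+45s^2-270s+400) + (960s^2-6720s+38400)
  -5s^3+45s^2-270s+400 = (-(1/192)s+1/96)(960s^2-6720s+38400) + (0)
Last nonzero remainder: 960s^2-6720s+38400. Dividing through by 960 gives the monic gcd s^2-7s+40.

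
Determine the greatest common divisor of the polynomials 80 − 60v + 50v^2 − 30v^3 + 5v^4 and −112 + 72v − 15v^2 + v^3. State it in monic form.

Euclidean algorithm in ℚ[v]:
  5v^4 − 30v^3 + 50v^2 − 60v + 80 = (5v + 45)(v^3 − 15v^2 + 72v − 112) + (365v^2 − 2740v + 5120)
  v^3 − 15v^2 + 72v − 112 = ((1/365)v − 547/26645)(365v^2 − 2740v + 5120) + ((9180/5329)v − 36720/5329)
  365v^2 − 2740v + 5120 = ((389017/1836)v − 341056/459)((9180/5329)v − 36720/5329) + (0)
Last nonzero remainder: (9180/5329)v − 36720/5329. Dividing through by 9180/5329 gives the monic gcd v − 4.

−4 + v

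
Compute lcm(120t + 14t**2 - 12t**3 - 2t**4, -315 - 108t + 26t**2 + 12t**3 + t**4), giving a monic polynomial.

Repeated division with remainder:
  -2t**4 - 12t**3 + 14t**2 + 120t = (-2)(t**4 + 12t**3 + 26t**2 - 108t - 315) + (12t**3 + 66t**2 - 96t - 630)
  t**4 + 12t**3 + 26t**2 - 108t - 315 = ((1/12)t + 13/24)(12t**3 + 66t**2 - 96t - 630) + (-(7/4)t**2 - (7/2)t + 105/4)
  12t**3 + 66t**2 - 96t - 630 = (-(48/7)t - 24)(-(7/4)t**2 - (7/2)t + 105/4) + (0)
Last nonzero remainder: -(7/4)t**2 - (7/2)t + 105/4. Dividing through by -7/4 gives the monic gcd t**2 + 2t - 15.
Then lcm(f, g) = f·g / gcd(f, g); expanding and making the result monic gives the answer.

-1260t - 747t**2 - 4t**3 + 74t**4 + 16t**5 + t**6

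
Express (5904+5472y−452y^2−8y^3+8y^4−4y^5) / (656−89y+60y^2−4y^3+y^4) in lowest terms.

Repeated division with remainder:
  −4y^5+8y^4−8y^3−452y^2+5472y+5904 = (−4y−8)(y^4−4y^3+60y^2−89y+656) + (200y^3−328y^2+7384y+11152)
  y^4−4y^3+60y^2−89y+656 = ((1/200)y−59/5000)(200y^3−328y^2+7384y+11152) + ((12006/625)y^2−(36018/625)y+492246/625)
  200y^3−328y^2+7384y+11152 = ((62500/6003)y+85000/6003)((12006/625)y^2−(36018/625)y+492246/625) + (0)
Last nonzero remainder: (12006/625)y^2−(36018/625)y+492246/625. Dividing through by 12006/625 gives the monic gcd y^2−3y+41.
Cancel y^2−3y+41 from numerator and denominator to get the reduced form.

(144+144y−4y^2−4y^3)/(16−y+y^2)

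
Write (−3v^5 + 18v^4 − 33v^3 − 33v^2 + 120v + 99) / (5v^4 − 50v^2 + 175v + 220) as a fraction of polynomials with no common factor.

(−3v^2 + 6v + 9)/(5v + 20)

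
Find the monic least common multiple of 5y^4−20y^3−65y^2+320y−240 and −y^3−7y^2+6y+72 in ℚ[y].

By polynomial division,
  5y^4−20y^3−65y^2+320y−240 = (−5y+55)(−y^3−7y^2+6y+72) + (350y^2+350y−4200)
  −y^3−7y^2+6y+72 = (−(1/350)y−3/175)(350y^2+350y−4200) + (0)
Last nonzero remainder: 350y^2+350y−4200. Dividing through by 350 gives the monic gcd y^2+y−12.
Then lcm(f, g) = f·g / gcd(f, g); expanding and making the result monic gives the answer.

y^5+2y^4−37y^3−14y^2+336y−288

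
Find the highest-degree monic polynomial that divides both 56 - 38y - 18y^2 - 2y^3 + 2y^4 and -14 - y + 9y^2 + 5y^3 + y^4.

-7 + 3y + 3y^2 + y^3

Euclidean algorithm in ℚ[y]:
  2y^4 - 2y^3 - 18y^2 - 38y + 56 = (2)(y^4 + 5y^3 + 9y^2 - y - 14) + (-12y^3 - 36y^2 - 36y + 84)
  y^4 + 5y^3 + 9y^2 - y - 14 = (-(1/12)y - 1/6)(-12y^3 - 36y^2 - 36y + 84) + (0)
Last nonzero remainder: -12y^3 - 36y^2 - 36y + 84. Dividing through by -12 gives the monic gcd y^3 + 3y^2 + 3y - 7.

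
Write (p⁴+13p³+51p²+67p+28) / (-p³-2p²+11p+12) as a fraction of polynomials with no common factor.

(-p²-8p-7)/(p-3)

By polynomial division,
  p⁴+13p³+51p²+67p+28 = (-p-11)(-p³-2p²+11p+12) + (40p²+200p+160)
  -p³-2p²+11p+12 = (-(1/40)p+3/40)(40p²+200p+160) + (0)
Last nonzero remainder: 40p²+200p+160. Dividing through by 40 gives the monic gcd p²+5p+4.
Cancel p²+5p+4 from numerator and denominator to get the reduced form.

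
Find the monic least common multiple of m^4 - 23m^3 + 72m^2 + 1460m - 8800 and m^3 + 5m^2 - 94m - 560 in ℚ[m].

By polynomial division,
  m^4 - 23m^3 + 72m^2 + 1460m - 8800 = (m - 28)(m^3 + 5m^2 - 94m - 560) + (306m^2 - 612m - 24480)
  m^3 + 5m^2 - 94m - 560 = ((1/306)m + 7/306)(306m^2 - 612m - 24480) + (0)
Last nonzero remainder: 306m^2 - 612m - 24480. Dividing through by 306 gives the monic gcd m^2 - 2m - 80.
Then lcm(f, g) = f·g / gcd(f, g); expanding and making the result monic gives the answer.

m^5 - 16m^4 - 89m^3 + 1964m^2 + 1420m - 61600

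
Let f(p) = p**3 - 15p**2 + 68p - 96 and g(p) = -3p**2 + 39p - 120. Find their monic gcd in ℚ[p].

p - 8

Repeated division with remainder:
  p**3 - 15p**2 + 68p - 96 = (-(1/3)p + 2/3)(-3p**2 + 39p - 120) + (2p - 16)
  -3p**2 + 39p - 120 = (-(3/2)p + 15/2)(2p - 16) + (0)
Last nonzero remainder: 2p - 16. Dividing through by 2 gives the monic gcd p - 8.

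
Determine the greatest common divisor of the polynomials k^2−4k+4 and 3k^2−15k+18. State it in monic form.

k−2

Repeated division with remainder:
  k^2−4k+4 = (1/3)(3k^2−15k+18) + (k−2)
  3k^2−15k+18 = (3k−9)(k−2) + (0)
The last nonzero remainder k−2 is already monic.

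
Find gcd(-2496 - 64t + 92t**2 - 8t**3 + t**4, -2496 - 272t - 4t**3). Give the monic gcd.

104 - 6t + t**2

Euclidean algorithm in ℚ[t]:
  t**4 - 8t**3 + 92t**2 - 64t - 2496 = (-(1/4)t + 2)(-4t**3 - 272t - 2496) + (24t**2 - 144t + 2496)
  -4t**3 - 272t - 2496 = (-(1/6)t - 1)(24t**2 - 144t + 2496) + (0)
Last nonzero remainder: 24t**2 - 144t + 2496. Dividing through by 24 gives the monic gcd t**2 - 6t + 104.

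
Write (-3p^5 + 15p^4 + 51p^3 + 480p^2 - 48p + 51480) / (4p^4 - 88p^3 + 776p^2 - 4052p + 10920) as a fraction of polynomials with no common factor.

By polynomial division,
  -3p^5 + 15p^4 + 51p^3 + 480p^2 - 48p + 51480 = (-(3/4)p - 51/4)(4p^4 - 88p^3 + 776p^2 - 4052p + 10920) + (-489p^3 + 7335p^2 - 43521p + 190710)
  4p^4 - 88p^3 + 776p^2 - 4052p + 10920 = (-(4/489)p + 28/489)(-489p^3 + 7335p^2 - 43521p + 190710) + (0)
Last nonzero remainder: -489p^3 + 7335p^2 - 43521p + 190710. Dividing through by -489 gives the monic gcd p^3 - 15p^2 + 89p - 390.
Cancel p^3 - 15p^2 + 89p - 390 from numerator and denominator to get the reduced form.

(-3p^2 - 30p - 132)/(4p - 28)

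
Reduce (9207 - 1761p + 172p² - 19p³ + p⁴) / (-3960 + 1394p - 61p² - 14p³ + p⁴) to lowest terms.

By polynomial division,
  p⁴ - 19p³ + 172p² - 1761p + 9207 = (p⁴ - 14p³ - 61p² + 1394p - 3960) + (-5p³ + 233p² - 3155p + 13167)
  p⁴ - 14p³ - 61p² + 1394p - 3960 = (-(1/5)p - 163/25)(-5p³ + 233p² - 3155p + 13167) + ((20679/25)p² - (82716/5)p + 2047221/25)
  -5p³ + 233p² - 3155p + 13167 = (-(125/20679)p + 3325/20679)((20679/25)p² - (82716/5)p + 2047221/25) + (0)
Last nonzero remainder: (20679/25)p² - (82716/5)p + 2047221/25. Dividing through by 20679/25 gives the monic gcd p² - 20p + 99.
Cancel p² - 20p + 99 from numerator and denominator to get the reduced form.

(93 + p + p²)/(-40 + 6p + p²)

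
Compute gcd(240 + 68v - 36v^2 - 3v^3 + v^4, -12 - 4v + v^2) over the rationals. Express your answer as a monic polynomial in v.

-12 - 4v + v^2

Euclidean algorithm in ℚ[v]:
  v^4 - 3v^3 - 36v^2 + 68v + 240 = (v^2 + v - 20)(v^2 - 4v - 12) + (0)
The last nonzero remainder v^2 - 4v - 12 is already monic.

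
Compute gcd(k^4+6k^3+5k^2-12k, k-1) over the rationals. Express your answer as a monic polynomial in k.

k-1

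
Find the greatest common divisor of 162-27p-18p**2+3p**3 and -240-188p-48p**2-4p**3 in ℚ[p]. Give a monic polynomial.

3+p

Euclidean algorithm in ℚ[p]:
  3p**3-18p**2-27p+162 = (-3/4)(-4p**3-48p**2-188p-240) + (-54p**2-168p-18)
  -4p**3-48p**2-188p-240 = ((2/27)p+160/243)(-54p**2-168p-18) + (-(6160/81)p-6160/27)
  -54p**2-168p-18 = ((2187/3080)p+243/3080)(-(6160/81)p-6160/27) + (0)
Last nonzero remainder: -(6160/81)p-6160/27. Dividing through by -6160/81 gives the monic gcd p+3.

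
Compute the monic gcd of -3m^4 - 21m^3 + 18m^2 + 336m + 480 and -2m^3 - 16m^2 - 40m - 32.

m^2 + 6m + 8

Repeated division with remainder:
  -3m^4 - 21m^3 + 18m^2 + 336m + 480 = ((3/2)m - 3/2)(-2m^3 - 16m^2 - 40m - 32) + (54m^2 + 324m + 432)
  -2m^3 - 16m^2 - 40m - 32 = (-(1/27)m - 2/27)(54m^2 + 324m + 432) + (0)
Last nonzero remainder: 54m^2 + 324m + 432. Dividing through by 54 gives the monic gcd m^2 + 6m + 8.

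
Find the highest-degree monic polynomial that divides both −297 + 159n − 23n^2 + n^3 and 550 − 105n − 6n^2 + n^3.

Euclidean algorithm in ℚ[n]:
  n^3 − 23n^2 + 159n − 297 = (n^3 − 6n^2 − 105n + 550) + (−17n^2 + 264n − 847)
  n^3 − 6n^2 − 105n + 550 = (−(1/17)n − 162/289)(−17n^2 + 264n − 847) + (−(1976/289)n + 21736/289)
  −17n^2 + 264n − 847 = ((4913/1976)n − 22253/1976)(−(1976/289)n + 21736/289) + (0)
Last nonzero remainder: −(1976/289)n + 21736/289. Dividing through by −1976/289 gives the monic gcd n − 11.

−11 + n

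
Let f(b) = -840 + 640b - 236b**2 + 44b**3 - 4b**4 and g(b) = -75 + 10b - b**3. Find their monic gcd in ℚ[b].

Euclidean algorithm in ℚ[b]:
  -4b**4 + 44b**3 - 236b**2 + 640b - 840 = (4b - 44)(-b**3 + 10b - 75) + (-276b**2 + 1380b - 4140)
  -b**3 + 10b - 75 = ((1/276)b + 5/276)(-276b**2 + 1380b - 4140) + (0)
Last nonzero remainder: -276b**2 + 1380b - 4140. Dividing through by -276 gives the monic gcd b**2 - 5b + 15.

15 - 5b + b**2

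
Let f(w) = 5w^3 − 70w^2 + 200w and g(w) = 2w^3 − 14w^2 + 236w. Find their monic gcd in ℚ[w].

By polynomial division,
  5w^3 − 70w^2 + 200w = (5/2)(2w^3 − 14w^2 + 236w) + (−35w^2 − 390w)
  2w^3 − 14w^2 + 236w = (−(2/35)w + 254/245)(−35w^2 − 390w) + ((31376/49)w)
  −35w^2 − 390w = (−(1715/31376)w − 9555/15688)((31376/49)w) + (0)
Last nonzero remainder: (31376/49)w. Dividing through by 31376/49 gives the monic gcd w.

w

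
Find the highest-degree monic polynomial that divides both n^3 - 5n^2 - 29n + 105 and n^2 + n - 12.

n - 3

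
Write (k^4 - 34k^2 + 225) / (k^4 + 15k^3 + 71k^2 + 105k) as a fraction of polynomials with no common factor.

(k^2 - 8k + 15)/(k^2 + 7k)

Euclidean algorithm in ℚ[k]:
  k^4 - 34k^2 + 225 = (k^4 + 15k^3 + 71k^2 + 105k) + (-15k^3 - 105k^2 - 105k + 225)
  k^4 + 15k^3 + 71k^2 + 105k = (-(1/15)k - 8/15)(-15k^3 - 105k^2 - 105k + 225) + (8k^2 + 64k + 120)
  -15k^3 - 105k^2 - 105k + 225 = (-(15/8)k + 15/8)(8k^2 + 64k + 120) + (0)
Last nonzero remainder: 8k^2 + 64k + 120. Dividing through by 8 gives the monic gcd k^2 + 8k + 15.
Cancel k^2 + 8k + 15 from numerator and denominator to get the reduced form.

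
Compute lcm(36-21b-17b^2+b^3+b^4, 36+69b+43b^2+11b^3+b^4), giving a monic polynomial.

By polynomial division,
  b^4+b^3-17b^2-21b+36 = (b^4+11b^3+43b^2+69b+36) + (-10b^3-60b^2-90b)
  b^4+11b^3+43b^2+69b+36 = (-(1/10)b-1/2)(-10b^3-60b^2-90b) + (4b^2+24b+36)
  -10b^3-60b^2-90b = (-(5/2)b)(4b^2+24b+36) + (0)
Last nonzero remainder: 4b^2+24b+36. Dividing through by 4 gives the monic gcd b^2+6b+9.
Then lcm(f, g) = f·g / gcd(f, g); expanding and making the result monic gives the answer.

144+96b-137b^2-102b^3-8b^4+6b^5+b^6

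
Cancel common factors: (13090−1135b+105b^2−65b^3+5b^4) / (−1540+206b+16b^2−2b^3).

(−170−25b−5b^2)/(20+2b)

Euclidean algorithm in ℚ[b]:
  5b^4−65b^3+105b^2−1135b+13090 = (−(5/2)b+25/2)(−2b^3+16b^2+206b−1540) + (420b^2−7560b+32340)
  −2b^3+16b^2+206b−1540 = (−(1/210)b−1/21)(420b^2−7560b+32340) + (0)
Last nonzero remainder: 420b^2−7560b+32340. Dividing through by 420 gives the monic gcd b^2−18b+77.
Cancel b^2−18b+77 from numerator and denominator to get the reduced form.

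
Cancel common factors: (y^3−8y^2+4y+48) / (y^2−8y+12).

Euclidean algorithm in ℚ[y]:
  y^3−8y^2+4y+48 = (y)(y^2−8y+12) + (−8y+48)
  y^2−8y+12 = (−(1/8)y+1/4)(−8y+48) + (0)
Last nonzero remainder: −8y+48. Dividing through by −8 gives the monic gcd y−6.
Cancel y−6 from numerator and denominator to get the reduced form.

(y^2−2y−8)/(y−2)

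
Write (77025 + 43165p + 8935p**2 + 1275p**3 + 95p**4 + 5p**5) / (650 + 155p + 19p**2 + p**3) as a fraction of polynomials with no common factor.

Euclidean algorithm in ℚ[p]:
  5p**5 + 95p**4 + 1275p**3 + 8935p**2 + 43165p + 77025 = (5p**2 + 500)(p**3 + 19p**2 + 155p + 650) + (-3815p**2 - 34335p - 247975)
  p**3 + 19p**2 + 155p + 650 = (-(1/3815)p - 2/763)(-3815p**2 - 34335p - 247975) + (0)
Last nonzero remainder: -3815p**2 - 34335p - 247975. Dividing through by -3815 gives the monic gcd p**2 + 9p + 65.
Cancel p**2 + 9p + 65 from numerator and denominator to get the reduced form.

(1185 + 500p + 50p**2 + 5p**3)/(10 + p)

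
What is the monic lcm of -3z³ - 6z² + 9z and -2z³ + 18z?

Repeated division with remainder:
  -3z³ - 6z² + 9z = (3/2)(-2z³ + 18z) + (-6z² - 18z)
  -2z³ + 18z = ((1/3)z - 1)(-6z² - 18z) + (0)
Last nonzero remainder: -6z² - 18z. Dividing through by -6 gives the monic gcd z² + 3z.
Then lcm(f, g) = f·g / gcd(f, g); expanding and making the result monic gives the answer.

z⁴ - z³ - 9z² + 9z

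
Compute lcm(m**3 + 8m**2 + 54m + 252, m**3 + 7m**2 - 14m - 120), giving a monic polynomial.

m**5 + 9m**4 + 42m**3 + 146m**2 - 828m - 5040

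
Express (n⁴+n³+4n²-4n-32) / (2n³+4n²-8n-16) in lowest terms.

(n²+n+8)/(2n+4)

By polynomial division,
  n⁴+n³+4n²-4n-32 = ((1/2)n-1/2)(2n³+4n²-8n-16) + (10n²-40)
  2n³+4n²-8n-16 = ((1/5)n+2/5)(10n²-40) + (0)
Last nonzero remainder: 10n²-40. Dividing through by 10 gives the monic gcd n²-4.
Cancel n²-4 from numerator and denominator to get the reduced form.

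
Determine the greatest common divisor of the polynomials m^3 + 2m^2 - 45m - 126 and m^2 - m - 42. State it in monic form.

m^2 - m - 42

By polynomial division,
  m^3 + 2m^2 - 45m - 126 = (m + 3)(m^2 - m - 42) + (0)
The last nonzero remainder m^2 - m - 42 is already monic.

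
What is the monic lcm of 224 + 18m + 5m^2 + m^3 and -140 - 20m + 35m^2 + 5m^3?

By polynomial division,
  m^3 + 5m^2 + 18m + 224 = (1/5)(5m^3 + 35m^2 - 20m - 140) + (-2m^2 + 22m + 252)
  5m^3 + 35m^2 - 20m - 140 = (-(5/2)m - 45)(-2m^2 + 22m + 252) + (1600m + 11200)
  -2m^2 + 22m + 252 = (-(1/800)m + 9/400)(1600m + 11200) + (0)
Last nonzero remainder: 1600m + 11200. Dividing through by 1600 gives the monic gcd m + 7.
Then lcm(f, g) = f·g / gcd(f, g); expanding and making the result monic gives the answer.

-896 - 72m + 204m^2 + 14m^3 + 5m^4 + m^5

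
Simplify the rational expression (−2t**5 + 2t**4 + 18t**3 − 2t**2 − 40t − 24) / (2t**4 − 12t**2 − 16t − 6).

(−t**2 + 4)/(t + 1)

Euclidean algorithm in ℚ[t]:
  −2t**5 + 2t**4 + 18t**3 − 2t**2 − 40t − 24 = (−t + 1)(2t**4 − 12t**2 − 16t − 6) + (6t**3 − 6t**2 − 30t − 18)
  2t**4 − 12t**2 − 16t − 6 = ((1/3)t + 1/3)(6t**3 − 6t**2 − 30t − 18) + (0)
Last nonzero remainder: 6t**3 − 6t**2 − 30t − 18. Dividing through by 6 gives the monic gcd t**3 − t**2 − 5t − 3.
Cancel t**3 − t**2 − 5t − 3 from numerator and denominator to get the reduced form.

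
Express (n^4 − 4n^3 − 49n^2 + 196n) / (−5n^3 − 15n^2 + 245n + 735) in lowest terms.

(−n^2 + 4n)/(5n + 15)

Euclidean algorithm in ℚ[n]:
  n^4 − 4n^3 − 49n^2 + 196n = (−(1/5)n + 7/5)(−5n^3 − 15n^2 + 245n + 735) + (21n^2 − 1029)
  −5n^3 − 15n^2 + 245n + 735 = (−(5/21)n − 5/7)(21n^2 − 1029) + (0)
Last nonzero remainder: 21n^2 − 1029. Dividing through by 21 gives the monic gcd n^2 − 49.
Cancel n^2 − 49 from numerator and denominator to get the reduced form.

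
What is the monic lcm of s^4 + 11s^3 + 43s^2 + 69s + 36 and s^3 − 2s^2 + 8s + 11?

s^6 + 8s^5 + 21s^4 + 61s^3 + 302s^2 + 651s + 396

By polynomial division,
  s^4 + 11s^3 + 43s^2 + 69s + 36 = (s + 13)(s^3 − 2s^2 + 8s + 11) + (61s^2 − 46s − 107)
  s^3 − 2s^2 + 8s + 11 = ((1/61)s − 76/3721)(61s^2 − 46s − 107) + ((32799/3721)s + 32799/3721)
  61s^2 − 46s − 107 = ((226981/32799)s − 398147/32799)((32799/3721)s + 32799/3721) + (0)
Last nonzero remainder: (32799/3721)s + 32799/3721. Dividing through by 32799/3721 gives the monic gcd s + 1.
Then lcm(f, g) = f·g / gcd(f, g); expanding and making the result monic gives the answer.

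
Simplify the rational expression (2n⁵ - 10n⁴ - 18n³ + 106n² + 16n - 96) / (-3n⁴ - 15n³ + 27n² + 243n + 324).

Euclidean algorithm in ℚ[n]:
  2n⁵ - 10n⁴ - 18n³ + 106n² + 16n - 96 = (-(2/3)n + 20/3)(-3n⁴ - 15n³ + 27n² + 243n + 324) + (100n³ + 88n² - 1388n - 2256)
  -3n⁴ - 15n³ + 27n² + 243n + 324 = (-(3/100)n - 309/2500)(100n³ + 88n² - 1388n - 2256) + (-(2352/625)n² + (2352/625)n + 28224/625)
  100n³ + 88n² - 1388n - 2256 = (-(15625/588)n - 29375/588)(-(2352/625)n² + (2352/625)n + 28224/625) + (0)
Last nonzero remainder: -(2352/625)n² + (2352/625)n + 28224/625. Dividing through by -2352/625 gives the monic gcd n² - n - 12.
Cancel n² - n - 12 from numerator and denominator to get the reduced form.

(-2n³ + 8n² + 2n - 8)/(3n² + 18n + 27)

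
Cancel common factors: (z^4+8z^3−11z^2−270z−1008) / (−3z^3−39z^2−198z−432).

(−z^2−z+42)/(3z+18)

Euclidean algorithm in ℚ[z]:
  z^4+8z^3−11z^2−270z−1008 = (−(1/3)z+5/3)(−3z^3−39z^2−198z−432) + (−12z^2−84z−288)
  −3z^3−39z^2−198z−432 = ((1/4)z+3/2)(−12z^2−84z−288) + (0)
Last nonzero remainder: −12z^2−84z−288. Dividing through by −12 gives the monic gcd z^2+7z+24.
Cancel z^2+7z+24 from numerator and denominator to get the reduced form.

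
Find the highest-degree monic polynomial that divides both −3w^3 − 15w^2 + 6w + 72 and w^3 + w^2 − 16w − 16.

w + 4

Apply the Euclidean algorithm:
  −3w^3 − 15w^2 + 6w + 72 = (−3)(w^3 + w^2 − 16w − 16) + (−12w^2 − 42w + 24)
  w^3 + w^2 − 16w − 16 = (−(1/12)w + 5/24)(−12w^2 − 42w + 24) + (−(21/4)w − 21)
  −12w^2 − 42w + 24 = ((16/7)w − 8/7)(−(21/4)w − 21) + (0)
Last nonzero remainder: −(21/4)w − 21. Dividing through by −21/4 gives the monic gcd w + 4.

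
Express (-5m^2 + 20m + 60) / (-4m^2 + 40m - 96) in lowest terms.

(5m + 10)/(4m - 16)

Repeated division with remainder:
  -5m^2 + 20m + 60 = (5/4)(-4m^2 + 40m - 96) + (-30m + 180)
  -4m^2 + 40m - 96 = ((2/15)m - 8/15)(-30m + 180) + (0)
Last nonzero remainder: -30m + 180. Dividing through by -30 gives the monic gcd m - 6.
Cancel m - 6 from numerator and denominator to get the reduced form.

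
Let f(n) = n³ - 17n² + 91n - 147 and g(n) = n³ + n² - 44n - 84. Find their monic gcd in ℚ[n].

n - 7

Repeated division with remainder:
  n³ - 17n² + 91n - 147 = (n³ + n² - 44n - 84) + (-18n² + 135n - 63)
  n³ + n² - 44n - 84 = (-(1/18)n - 17/36)(-18n² + 135n - 63) + ((65/4)n - 455/4)
  -18n² + 135n - 63 = (-(72/65)n + 36/65)((65/4)n - 455/4) + (0)
Last nonzero remainder: (65/4)n - 455/4. Dividing through by 65/4 gives the monic gcd n - 7.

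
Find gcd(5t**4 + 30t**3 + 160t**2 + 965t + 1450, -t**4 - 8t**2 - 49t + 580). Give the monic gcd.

Apply the Euclidean algorithm:
  5t**4 + 30t**3 + 160t**2 + 965t + 1450 = (-5)(-t**4 - 8t**2 - 49t + 580) + (30t**3 + 120t**2 + 720t + 4350)
  -t**4 - 8t**2 - 49t + 580 = (-(1/30)t + 2/15)(30t**3 + 120t**2 + 720t + 4350) + (0)
Last nonzero remainder: 30t**3 + 120t**2 + 720t + 4350. Dividing through by 30 gives the monic gcd t**3 + 4t**2 + 24t + 145.

t**3 + 4t**2 + 24t + 145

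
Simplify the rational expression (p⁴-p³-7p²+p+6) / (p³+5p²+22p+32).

(p³-3p²-p+3)/(p²+3p+16)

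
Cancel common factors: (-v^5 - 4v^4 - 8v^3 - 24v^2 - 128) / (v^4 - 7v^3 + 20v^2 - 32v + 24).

Apply the Euclidean algorithm:
  -v^5 - 4v^4 - 8v^3 - 24v^2 - 128 = (-v - 11)(v^4 - 7v^3 + 20v^2 - 32v + 24) + (-65v^3 + 164v^2 - 328v + 136)
  v^4 - 7v^3 + 20v^2 - 32v + 24 = (-(1/65)v + 291/4225)(-65v^3 + 164v^2 - 328v + 136) + ((15456/4225)v^2 - (30912/4225)v + 61824/4225)
  -65v^3 + 164v^2 - 328v + 136 = (-(274625/15456)v + 71825/7728)((15456/4225)v^2 - (30912/4225)v + 61824/4225) + (0)
Last nonzero remainder: (15456/4225)v^2 - (30912/4225)v + 61824/4225. Dividing through by 15456/4225 gives the monic gcd v^2 - 2v + 4.
Cancel v^2 - 2v + 4 from numerator and denominator to get the reduced form.

(-v^3 - 6v^2 - 16v - 32)/(v^2 - 5v + 6)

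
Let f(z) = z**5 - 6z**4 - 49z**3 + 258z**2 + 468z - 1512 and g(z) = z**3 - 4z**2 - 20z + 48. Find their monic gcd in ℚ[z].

z**2 - 8z + 12

Apply the Euclidean algorithm:
  z**5 - 6z**4 - 49z**3 + 258z**2 + 468z - 1512 = (z**2 - 2z - 37)(z**3 - 4z**2 - 20z + 48) + (22z**2 - 176z + 264)
  z**3 - 4z**2 - 20z + 48 = ((1/22)z + 2/11)(22z**2 - 176z + 264) + (0)
Last nonzero remainder: 22z**2 - 176z + 264. Dividing through by 22 gives the monic gcd z**2 - 8z + 12.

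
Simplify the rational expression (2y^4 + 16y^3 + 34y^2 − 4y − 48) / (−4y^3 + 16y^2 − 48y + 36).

(−y^3 − 9y^2 − 26y − 24)/(2y^2 − 6y + 18)

Repeated division with remainder:
  2y^4 + 16y^3 + 34y^2 − 4y − 48 = (−(1/2)y − 6)(−4y^3 + 16y^2 − 48y + 36) + (106y^2 − 274y + 168)
  −4y^3 + 16y^2 − 48y + 36 = (−(2/53)y + 150/2809)(106y^2 − 274y + 168) + (−(75924/2809)y + 75924/2809)
  106y^2 − 274y + 168 = (−(148877/37962)y + 39326/6327)(−(75924/2809)y + 75924/2809) + (0)
Last nonzero remainder: −(75924/2809)y + 75924/2809. Dividing through by −75924/2809 gives the monic gcd y − 1.
Cancel y − 1 from numerator and denominator to get the reduced form.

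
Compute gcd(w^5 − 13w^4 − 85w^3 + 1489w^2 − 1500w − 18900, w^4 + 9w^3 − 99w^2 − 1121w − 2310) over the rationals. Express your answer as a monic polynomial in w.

w^2 + 13w + 30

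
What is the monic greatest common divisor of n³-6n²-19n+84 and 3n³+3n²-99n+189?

Euclidean algorithm in ℚ[n]:
  n³-6n²-19n+84 = (1/3)(3n³+3n²-99n+189) + (-7n²+14n+21)
  3n³+3n²-99n+189 = (-(3/7)n-9/7)(-7n²+14n+21) + (-72n+216)
  -7n²+14n+21 = ((7/72)n+7/72)(-72n+216) + (0)
Last nonzero remainder: -72n+216. Dividing through by -72 gives the monic gcd n-3.

n-3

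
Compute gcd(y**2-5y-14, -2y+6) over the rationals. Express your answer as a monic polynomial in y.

1

Euclidean algorithm in ℚ[y]:
  y**2-5y-14 = (-(1/2)y+1)(-2y+6) + (-20)
  -2y+6 = ((1/10)y-3/10)(-20) + (0)
The last nonzero remainder is the constant -20, so the polynomials are coprime and gcd = 1.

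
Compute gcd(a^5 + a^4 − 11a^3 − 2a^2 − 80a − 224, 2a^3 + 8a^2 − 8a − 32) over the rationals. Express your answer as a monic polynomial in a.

a^2 + 6a + 8

Repeated division with remainder:
  a^5 + a^4 − 11a^3 − 2a^2 − 80a − 224 = ((1/2)a^2 − (3/2)a + 5/2)(2a^3 + 8a^2 − 8a − 32) + (−18a^2 − 108a − 144)
  2a^3 + 8a^2 − 8a − 32 = (−(1/9)a + 2/9)(−18a^2 − 108a − 144) + (0)
Last nonzero remainder: −18a^2 − 108a − 144. Dividing through by −18 gives the monic gcd a^2 + 6a + 8.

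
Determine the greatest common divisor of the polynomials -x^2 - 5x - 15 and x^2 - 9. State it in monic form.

1

Euclidean algorithm in ℚ[x]:
  -x^2 - 5x - 15 = (-1)(x^2 - 9) + (-5x - 24)
  x^2 - 9 = (-(1/5)x + 24/25)(-5x - 24) + (351/25)
  -5x - 24 = (-(125/351)x - 200/117)(351/25) + (0)
The last nonzero remainder is the constant 351/25, so the polynomials are coprime and gcd = 1.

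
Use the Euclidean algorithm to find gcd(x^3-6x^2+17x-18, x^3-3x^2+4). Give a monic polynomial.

x-2

Repeated division with remainder:
  x^3-6x^2+17x-18 = (x^3-3x^2+4) + (-3x^2+17x-22)
  x^3-3x^2+4 = (-(1/3)x-8/9)(-3x^2+17x-22) + ((70/9)x-140/9)
  -3x^2+17x-22 = (-(27/70)x+99/70)((70/9)x-140/9) + (0)
Last nonzero remainder: (70/9)x-140/9. Dividing through by 70/9 gives the monic gcd x-2.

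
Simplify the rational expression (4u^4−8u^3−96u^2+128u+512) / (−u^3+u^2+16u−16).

(−4u^2+8u+32)/(u−1)

Apply the Euclidean algorithm:
  4u^4−8u^3−96u^2+128u+512 = (−4u+4)(−u^3+u^2+16u−16) + (−36u^2+576)
  −u^3+u^2+16u−16 = ((1/36)u−1/36)(−36u^2+576) + (0)
Last nonzero remainder: −36u^2+576. Dividing through by −36 gives the monic gcd u^2−16.
Cancel u^2−16 from numerator and denominator to get the reduced form.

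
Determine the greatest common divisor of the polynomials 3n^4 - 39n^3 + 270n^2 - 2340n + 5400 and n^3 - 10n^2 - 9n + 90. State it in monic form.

n^2 - 13n + 30

Apply the Euclidean algorithm:
  3n^4 - 39n^3 + 270n^2 - 2340n + 5400 = (3n - 9)(n^3 - 10n^2 - 9n + 90) + (207n^2 - 2691n + 6210)
  n^3 - 10n^2 - 9n + 90 = ((1/207)n + 1/69)(207n^2 - 2691n + 6210) + (0)
Last nonzero remainder: 207n^2 - 2691n + 6210. Dividing through by 207 gives the monic gcd n^2 - 13n + 30.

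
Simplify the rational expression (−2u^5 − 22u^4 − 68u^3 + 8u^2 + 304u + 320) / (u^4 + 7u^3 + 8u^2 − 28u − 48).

Repeated division with remainder:
  −2u^5 − 22u^4 − 68u^3 + 8u^2 + 304u + 320 = (−2u − 8)(u^4 + 7u^3 + 8u^2 − 28u − 48) + (4u^3 + 16u^2 − 16u − 64)
  u^4 + 7u^3 + 8u^2 − 28u − 48 = ((1/4)u + 3/4)(4u^3 + 16u^2 − 16u − 64) + (0)
Last nonzero remainder: 4u^3 + 16u^2 − 16u − 64. Dividing through by 4 gives the monic gcd u^3 + 4u^2 − 4u − 16.
Cancel u^3 + 4u^2 − 4u − 16 from numerator and denominator to get the reduced form.

(−2u^2 − 14u − 20)/(u + 3)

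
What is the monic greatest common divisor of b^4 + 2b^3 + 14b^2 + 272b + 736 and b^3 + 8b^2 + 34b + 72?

By polynomial division,
  b^4 + 2b^3 + 14b^2 + 272b + 736 = (b - 6)(b^3 + 8b^2 + 34b + 72) + (28b^2 + 404b + 1168)
  b^3 + 8b^2 + 34b + 72 = ((1/28)b - 45/196)(28b^2 + 404b + 1168) + ((4167/49)b + 16668/49)
  28b^2 + 404b + 1168 = ((1372/4167)b + 14308/4167)((4167/49)b + 16668/49) + (0)
Last nonzero remainder: (4167/49)b + 16668/49. Dividing through by 4167/49 gives the monic gcd b + 4.

b + 4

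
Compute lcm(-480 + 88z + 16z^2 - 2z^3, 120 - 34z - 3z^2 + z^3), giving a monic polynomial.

-1200 + 460z - 4z^2 - 13z^3 + z^4

Repeated division with remainder:
  -2z^3 + 16z^2 + 88z - 480 = (-2)(z^3 - 3z^2 - 34z + 120) + (10z^2 + 20z - 240)
  z^3 - 3z^2 - 34z + 120 = ((1/10)z - 1/2)(10z^2 + 20z - 240) + (0)
Last nonzero remainder: 10z^2 + 20z - 240. Dividing through by 10 gives the monic gcd z^2 + 2z - 24.
Then lcm(f, g) = f·g / gcd(f, g); expanding and making the result monic gives the answer.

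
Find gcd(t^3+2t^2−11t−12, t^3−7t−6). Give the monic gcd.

t^2−2t−3

Repeated division with remainder:
  t^3+2t^2−11t−12 = (t^3−7t−6) + (2t^2−4t−6)
  t^3−7t−6 = ((1/2)t+1)(2t^2−4t−6) + (0)
Last nonzero remainder: 2t^2−4t−6. Dividing through by 2 gives the monic gcd t^2−2t−3.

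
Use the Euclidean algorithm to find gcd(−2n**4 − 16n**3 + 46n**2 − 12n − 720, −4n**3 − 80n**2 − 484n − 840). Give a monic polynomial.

n**2 + 13n + 30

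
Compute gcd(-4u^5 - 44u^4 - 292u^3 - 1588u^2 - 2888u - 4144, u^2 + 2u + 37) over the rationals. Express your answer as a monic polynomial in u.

u^2 + 2u + 37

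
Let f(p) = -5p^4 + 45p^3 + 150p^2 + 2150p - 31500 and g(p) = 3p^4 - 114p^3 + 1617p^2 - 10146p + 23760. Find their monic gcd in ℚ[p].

p^2 - 19p + 90

Repeated division with remainder:
  -5p^4 + 45p^3 + 150p^2 + 2150p - 31500 = (-5/3)(3p^4 - 114p^3 + 1617p^2 - 10146p + 23760) + (-145p^3 + 2845p^2 - 14760p + 8100)
  3p^4 - 114p^3 + 1617p^2 - 10146p + 23760 = (-(3/145)p + 1599/4205)(-145p^3 + 2845p^2 - 14760p + 8100) + ((193242/841)p^2 - (3671598/841)p + 17391780/841)
  -145p^3 + 2845p^2 - 14760p + 8100 = (-(121945/193242)p + 12615/32207)((193242/841)p^2 - (3671598/841)p + 17391780/841) + (0)
Last nonzero remainder: (193242/841)p^2 - (3671598/841)p + 17391780/841. Dividing through by 193242/841 gives the monic gcd p^2 - 19p + 90.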